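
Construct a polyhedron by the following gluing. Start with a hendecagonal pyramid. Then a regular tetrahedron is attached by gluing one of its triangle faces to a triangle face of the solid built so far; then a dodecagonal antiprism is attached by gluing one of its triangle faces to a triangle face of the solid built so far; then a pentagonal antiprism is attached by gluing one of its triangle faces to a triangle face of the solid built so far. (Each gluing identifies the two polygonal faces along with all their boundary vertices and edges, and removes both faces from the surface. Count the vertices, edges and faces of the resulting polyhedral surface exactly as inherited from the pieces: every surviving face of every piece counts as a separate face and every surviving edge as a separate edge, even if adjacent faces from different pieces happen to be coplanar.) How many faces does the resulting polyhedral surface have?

A hendecagonal pyramid: V=12, E=22, F=12.
Attach a regular tetrahedron (V=4, E=6, F=4) along a 3-gon: merge 3 vertices and 3 edges, delete both glued faces → V=13, E=25, F=14.
Attach a dodecagonal antiprism (V=24, E=48, F=26) along a 3-gon: merge 3 vertices and 3 edges, delete both glued faces → V=34, E=70, F=38.
Attach a pentagonal antiprism (V=10, E=20, F=12) along a 3-gon: merge 3 vertices and 3 edges, delete both glued faces → V=41, E=87, F=48.
Check: V − E + F = 41 − 87 + 48 = 2.

48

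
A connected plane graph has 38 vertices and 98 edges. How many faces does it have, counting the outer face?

62

Euler's formula for a connected plane graph: V − E + F = 2, so F = 2 − 38 + 98 = 62.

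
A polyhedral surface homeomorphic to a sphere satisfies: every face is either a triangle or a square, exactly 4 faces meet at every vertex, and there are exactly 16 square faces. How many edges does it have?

44

Let x be the number of triangles; then F = 16 + x.
Edge–face incidences: 2E = 4·16 + 3·x = 64 + 3x.
Every vertex has degree 4, so 4V = 2E.
Euler: V − E + F = 2 ⇒ (2E)/4 − E + (16 + x) = 2.
Multiply by 8: 2·(2E) − 4·(2E) + 8·(16 + x) = 16, i.e. 128 + 8x − 2·(64 + 3x) = 16.
Collecting terms: 2x = 16, so x = 8.
Then 2E = 64 + 3·8 = 88, so E = 44, V = 2E/4 = 22, F = 16 + 8 = 24.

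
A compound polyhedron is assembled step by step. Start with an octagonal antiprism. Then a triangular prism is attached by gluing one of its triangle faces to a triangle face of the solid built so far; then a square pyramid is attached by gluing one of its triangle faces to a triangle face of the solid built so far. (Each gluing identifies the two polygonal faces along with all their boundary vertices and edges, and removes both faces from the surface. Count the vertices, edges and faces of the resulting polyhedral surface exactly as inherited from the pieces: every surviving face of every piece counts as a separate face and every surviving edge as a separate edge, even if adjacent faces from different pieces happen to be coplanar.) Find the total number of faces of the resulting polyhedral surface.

An octagonal antiprism: V=16, E=32, F=18.
Attach a triangular prism (V=6, E=9, F=5) along a 3-gon: merge 3 vertices and 3 edges, delete both glued faces → V=19, E=38, F=21.
Attach a square pyramid (V=5, E=8, F=5) along a 3-gon: merge 3 vertices and 3 edges, delete both glued faces → V=21, E=43, F=24.
Check: V − E + F = 21 − 43 + 24 = 2.

24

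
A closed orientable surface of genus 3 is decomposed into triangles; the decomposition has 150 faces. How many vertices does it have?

χ = 2 − 2·3 = -4, and every face is a triangle so 3F = 2E.
E = 3·150/2 = 225. Then V = -4 + E − F = -4 + 225 − 150 = 71.

71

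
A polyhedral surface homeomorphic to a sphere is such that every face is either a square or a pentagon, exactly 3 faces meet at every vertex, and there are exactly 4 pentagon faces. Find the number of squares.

Let x be the number of squares; then F = 4 + x.
Edge–face incidences: 2E = 5·4 + 4·x = 20 + 4x.
Every vertex has degree 3, so 3V = 2E.
Euler: V − E + F = 2 ⇒ (2E)/3 − E + (4 + x) = 2.
Multiply by 6: 2·(2E) − 3·(2E) + 6·(4 + x) = 12, i.e. 24 + 6x − (20 + 4x) = 12.
Collecting terms: 2x + 4 = 12, so 2x = 8, so x = 4.
Then 2E = 20 + 4·4 = 36, so E = 18, V = 2E/3 = 12, F = 4 + 4 = 8.

4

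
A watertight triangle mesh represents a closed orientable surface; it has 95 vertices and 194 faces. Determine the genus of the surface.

Every face is a triangle, so 2E = 3·194 = 582, giving E = 291.
χ = V − E + F = 95 − 291 + 194 = -2.
For a closed orientable surface χ = 2 − 2g, so g = (2 − (-2))/2 = 2.

2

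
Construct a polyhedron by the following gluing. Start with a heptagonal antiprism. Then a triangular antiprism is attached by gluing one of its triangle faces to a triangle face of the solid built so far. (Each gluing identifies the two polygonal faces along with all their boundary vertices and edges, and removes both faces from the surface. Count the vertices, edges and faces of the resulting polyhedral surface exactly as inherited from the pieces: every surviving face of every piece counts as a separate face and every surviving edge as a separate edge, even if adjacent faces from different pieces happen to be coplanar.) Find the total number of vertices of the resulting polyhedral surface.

A heptagonal antiprism: V=14, E=28, F=16.
Attach a triangular antiprism (V=6, E=12, F=8) along a 3-gon: merge 3 vertices and 3 edges, delete both glued faces → V=17, E=37, F=22.
Check: V − E + F = 17 − 37 + 22 = 2.

17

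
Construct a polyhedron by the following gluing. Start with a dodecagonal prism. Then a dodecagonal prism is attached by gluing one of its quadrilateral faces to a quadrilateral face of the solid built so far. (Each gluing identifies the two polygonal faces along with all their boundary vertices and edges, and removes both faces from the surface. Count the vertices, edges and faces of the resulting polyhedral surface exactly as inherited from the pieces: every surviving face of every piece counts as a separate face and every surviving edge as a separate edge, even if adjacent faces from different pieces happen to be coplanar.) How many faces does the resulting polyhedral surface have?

26

A dodecagonal prism: V=24, E=36, F=14.
Attach a dodecagonal prism (V=24, E=36, F=14) along a 4-gon: merge 4 vertices and 4 edges, delete both glued faces → V=44, E=68, F=26.
Check: V − E + F = 44 − 68 + 26 = 2.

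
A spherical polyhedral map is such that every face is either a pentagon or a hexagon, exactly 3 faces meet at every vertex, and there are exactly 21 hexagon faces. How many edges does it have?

Let x be the number of pentagons; then F = 21 + x.
Edge–face incidences: 2E = 6·21 + 5·x = 126 + 5x.
Every vertex has degree 3, so 3V = 2E.
Euler: V − E + F = 2 ⇒ (2E)/3 − E + (21 + x) = 2.
Multiply by 6: 2·(2E) − 3·(2E) + 6·(21 + x) = 12, i.e. 126 + 6x − (126 + 5x) = 12.
Collecting terms: x = 12.
Then 2E = 126 + 5·12 = 186, so E = 93, V = 2E/3 = 62, F = 21 + 12 = 33.

93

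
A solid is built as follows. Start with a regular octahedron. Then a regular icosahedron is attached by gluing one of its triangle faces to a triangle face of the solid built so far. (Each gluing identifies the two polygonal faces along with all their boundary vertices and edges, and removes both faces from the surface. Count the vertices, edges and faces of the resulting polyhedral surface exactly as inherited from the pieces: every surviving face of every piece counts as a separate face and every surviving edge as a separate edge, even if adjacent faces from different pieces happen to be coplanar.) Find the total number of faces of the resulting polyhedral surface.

A regular octahedron: V=6, E=12, F=8.
Attach a regular icosahedron (V=12, E=30, F=20) along a 3-gon: merge 3 vertices and 3 edges, delete both glued faces → V=15, E=39, F=26.
Check: V − E + F = 15 − 39 + 26 = 2.

26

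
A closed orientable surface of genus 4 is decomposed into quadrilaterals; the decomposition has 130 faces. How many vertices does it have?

χ = 2 − 2·4 = -6, and every face is a square so 4F = 2E.
E = 4·130/2 = 260. Then V = -6 + E − F = -6 + 260 − 130 = 124.

124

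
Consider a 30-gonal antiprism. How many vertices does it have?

An antiprism on an n-gon has two n-gon caps and 2n triangles: V = 2·30 = 60, E = 4·30 = 120, F = 2·30 + 2 = 62.
Check: V − E + F = 60 − 120 + 62 = 2.

60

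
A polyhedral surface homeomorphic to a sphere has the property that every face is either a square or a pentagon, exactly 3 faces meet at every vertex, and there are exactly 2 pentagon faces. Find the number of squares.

5

Let x be the number of squares; then F = 2 + x.
Edge–face incidences: 2E = 5·2 + 4·x = 10 + 4x.
Every vertex has degree 3, so 3V = 2E.
Euler: V − E + F = 2 ⇒ (2E)/3 − E + (2 + x) = 2.
Multiply by 6: 2·(2E) − 3·(2E) + 6·(2 + x) = 12, i.e. 12 + 6x − (10 + 4x) = 12.
Collecting terms: 2x + 2 = 12, so 2x = 10, so x = 5.
Then 2E = 10 + 4·5 = 30, so E = 15, V = 2E/3 = 10, F = 2 + 5 = 7.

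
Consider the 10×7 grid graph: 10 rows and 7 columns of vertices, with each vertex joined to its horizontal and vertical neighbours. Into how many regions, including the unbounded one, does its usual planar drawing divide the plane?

55

The grid has V = 10·7 = 70 vertices and E = 10·6 + 7·9 = 123 edges.
F = 2 − V + E = 2 − 70 + 123 = 55.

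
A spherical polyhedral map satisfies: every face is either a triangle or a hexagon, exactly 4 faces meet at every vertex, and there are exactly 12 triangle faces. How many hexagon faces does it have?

Let x be the number of hexagons; then F = 12 + x.
Edge–face incidences: 2E = 3·12 + 6·x = 36 + 6x.
Every vertex has degree 4, so 4V = 2E.
Euler: V − E + F = 2 ⇒ (2E)/4 − E + (12 + x) = 2.
Multiply by 8: 2·(2E) − 4·(2E) + 8·(12 + x) = 16, i.e. 96 + 8x − 2·(36 + 6x) = 16.
Collecting terms: −4x + 24 = 16, so −4x = −8, so x = 2.
Then 2E = 36 + 6·2 = 48, so E = 24, V = 2E/4 = 12, F = 12 + 2 = 14.

2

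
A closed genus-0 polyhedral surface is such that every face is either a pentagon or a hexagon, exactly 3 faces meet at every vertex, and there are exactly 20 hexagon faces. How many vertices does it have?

60

Let x be the number of pentagons; then F = 20 + x.
Edge–face incidences: 2E = 6·20 + 5·x = 120 + 5x.
Every vertex has degree 3, so 3V = 2E.
Euler: V − E + F = 2 ⇒ (2E)/3 − E + (20 + x) = 2.
Multiply by 6: 2·(2E) − 3·(2E) + 6·(20 + x) = 12, i.e. 120 + 6x − (120 + 5x) = 12.
Collecting terms: x = 12.
Then 2E = 120 + 5·12 = 180, so E = 90, V = 2E/3 = 60, F = 20 + 12 = 32.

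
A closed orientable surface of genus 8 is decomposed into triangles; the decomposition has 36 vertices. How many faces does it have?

100

χ = 2 − 2·8 = -14, and every face is a triangle so 3F = 2E.
V − E + F = -14 with E = 3F/2 gives 36 − (3/2 − 1)·F = -14, so F = 100 and E = 150.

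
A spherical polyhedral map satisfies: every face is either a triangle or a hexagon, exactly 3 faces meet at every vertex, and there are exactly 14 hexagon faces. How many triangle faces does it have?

4

Let x be the number of triangles; then F = 14 + x.
Edge–face incidences: 2E = 6·14 + 3·x = 84 + 3x.
Every vertex has degree 3, so 3V = 2E.
Euler: V − E + F = 2 ⇒ (2E)/3 − E + (14 + x) = 2.
Multiply by 6: 2·(2E) − 3·(2E) + 6·(14 + x) = 12, i.e. 84 + 6x − (84 + 3x) = 12.
Collecting terms: 3x = 12, so x = 4.
Then 2E = 84 + 3·4 = 96, so E = 48, V = 2E/3 = 32, F = 14 + 4 = 18.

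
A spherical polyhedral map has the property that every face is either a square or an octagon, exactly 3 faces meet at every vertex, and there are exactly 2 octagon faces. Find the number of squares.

8

Let x be the number of squares; then F = 2 + x.
Edge–face incidences: 2E = 8·2 + 4·x = 16 + 4x.
Every vertex has degree 3, so 3V = 2E.
Euler: V − E + F = 2 ⇒ (2E)/3 − E + (2 + x) = 2.
Multiply by 6: 2·(2E) − 3·(2E) + 6·(2 + x) = 12, i.e. 12 + 6x − (16 + 4x) = 12.
Collecting terms: 2x − 4 = 12, so 2x = 16, so x = 8.
Then 2E = 16 + 4·8 = 48, so E = 24, V = 2E/3 = 16, F = 2 + 8 = 10.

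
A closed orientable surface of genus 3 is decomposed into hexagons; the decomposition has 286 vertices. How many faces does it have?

145

χ = 2 − 2·3 = -4, and every face is a hexagon so 6F = 2E.
V − E + F = -4 with E = 6F/2 gives 286 − (6/2 − 1)·F = -4, so F = 145 and E = 435.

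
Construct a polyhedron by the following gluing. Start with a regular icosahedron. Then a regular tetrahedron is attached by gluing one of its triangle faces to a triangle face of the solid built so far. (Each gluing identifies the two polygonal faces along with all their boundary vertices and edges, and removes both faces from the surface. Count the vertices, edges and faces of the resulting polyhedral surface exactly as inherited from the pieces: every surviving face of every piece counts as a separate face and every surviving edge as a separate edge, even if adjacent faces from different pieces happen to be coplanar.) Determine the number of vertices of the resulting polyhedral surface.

13

A regular icosahedron: V=12, E=30, F=20.
Attach a regular tetrahedron (V=4, E=6, F=4) along a 3-gon: merge 3 vertices and 3 edges, delete both glued faces → V=13, E=33, F=22.
Check: V − E + F = 13 − 33 + 22 = 2.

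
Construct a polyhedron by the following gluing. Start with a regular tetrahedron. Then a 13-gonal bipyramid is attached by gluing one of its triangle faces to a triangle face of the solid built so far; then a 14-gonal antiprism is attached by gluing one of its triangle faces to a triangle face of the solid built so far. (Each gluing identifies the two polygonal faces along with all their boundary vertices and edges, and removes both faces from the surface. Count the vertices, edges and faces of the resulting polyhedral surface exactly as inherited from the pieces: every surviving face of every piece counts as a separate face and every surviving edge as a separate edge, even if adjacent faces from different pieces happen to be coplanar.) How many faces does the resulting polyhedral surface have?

A regular tetrahedron: V=4, E=6, F=4.
Attach a 13-gonal bipyramid (V=15, E=39, F=26) along a 3-gon: merge 3 vertices and 3 edges, delete both glued faces → V=16, E=42, F=28.
Attach a 14-gonal antiprism (V=28, E=56, F=30) along a 3-gon: merge 3 vertices and 3 edges, delete both glued faces → V=41, E=95, F=56.
Check: V − E + F = 41 − 95 + 56 = 2.

56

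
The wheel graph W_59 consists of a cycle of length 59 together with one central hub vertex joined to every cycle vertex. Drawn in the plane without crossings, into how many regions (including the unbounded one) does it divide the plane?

60

W_59 has V = 59 + 1 = 60 vertices and E = 2·59 = 118 edges.
By Euler's formula F = 2 − V + E = 2 − 60 + 118 = 60.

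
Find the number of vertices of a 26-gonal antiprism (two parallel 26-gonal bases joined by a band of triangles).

52

An antiprism on an n-gon has two n-gon caps and 2n triangles: V = 2·26 = 52, E = 4·26 = 104, F = 2·26 + 2 = 54.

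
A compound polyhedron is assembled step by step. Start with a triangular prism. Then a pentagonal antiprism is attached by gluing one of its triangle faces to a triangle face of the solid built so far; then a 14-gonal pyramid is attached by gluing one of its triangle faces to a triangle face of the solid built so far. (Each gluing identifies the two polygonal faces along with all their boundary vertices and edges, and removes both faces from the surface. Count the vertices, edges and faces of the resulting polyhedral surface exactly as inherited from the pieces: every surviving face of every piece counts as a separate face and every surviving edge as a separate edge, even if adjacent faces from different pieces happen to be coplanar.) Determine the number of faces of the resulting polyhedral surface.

A triangular prism: V=6, E=9, F=5.
Attach a pentagonal antiprism (V=10, E=20, F=12) along a 3-gon: merge 3 vertices and 3 edges, delete both glued faces → V=13, E=26, F=15.
Attach a 14-gonal pyramid (V=15, E=28, F=15) along a 3-gon: merge 3 vertices and 3 edges, delete both glued faces → V=25, E=51, F=28.
Check: V − E + F = 25 − 51 + 28 = 2.

28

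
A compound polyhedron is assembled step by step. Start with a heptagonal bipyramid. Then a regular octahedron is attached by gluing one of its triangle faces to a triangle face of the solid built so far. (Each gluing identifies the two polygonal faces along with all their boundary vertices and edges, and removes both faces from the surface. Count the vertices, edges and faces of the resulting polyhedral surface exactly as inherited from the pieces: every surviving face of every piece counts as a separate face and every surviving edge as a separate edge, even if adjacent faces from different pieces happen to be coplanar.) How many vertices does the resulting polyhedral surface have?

12

A heptagonal bipyramid: V=9, E=21, F=14.
Attach a regular octahedron (V=6, E=12, F=8) along a 3-gon: merge 3 vertices and 3 edges, delete both glued faces → V=12, E=30, F=20.
Check: V − E + F = 12 − 30 + 20 = 2.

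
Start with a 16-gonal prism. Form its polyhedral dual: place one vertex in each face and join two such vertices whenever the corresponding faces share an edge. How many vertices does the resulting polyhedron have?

The base solid has V = 32, E = 48, F = 18.
The dual swaps V and F and preserves E: V′ = F = 18, E′ = E = 48, F′ = V = 32.

18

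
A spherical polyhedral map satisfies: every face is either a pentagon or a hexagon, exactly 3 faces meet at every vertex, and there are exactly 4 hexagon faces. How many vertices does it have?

28

Let x be the number of pentagons; then F = 4 + x.
Edge–face incidences: 2E = 6·4 + 5·x = 24 + 5x.
Every vertex has degree 3, so 3V = 2E.
Euler: V − E + F = 2 ⇒ (2E)/3 − E + (4 + x) = 2.
Multiply by 6: 2·(2E) − 3·(2E) + 6·(4 + x) = 12, i.e. 24 + 6x − (24 + 5x) = 12.
Collecting terms: x = 12.
Then 2E = 24 + 5·12 = 84, so E = 42, V = 2E/3 = 28, F = 4 + 12 = 16.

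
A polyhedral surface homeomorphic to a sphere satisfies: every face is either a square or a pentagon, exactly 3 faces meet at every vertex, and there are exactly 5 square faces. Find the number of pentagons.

2

Let x be the number of pentagons; then F = 5 + x.
Edge–face incidences: 2E = 4·5 + 5·x = 20 + 5x.
Every vertex has degree 3, so 3V = 2E.
Euler: V − E + F = 2 ⇒ (2E)/3 − E + (5 + x) = 2.
Multiply by 6: 2·(2E) − 3·(2E) + 6·(5 + x) = 12, i.e. 30 + 6x − (20 + 5x) = 12.
Collecting terms: x + 10 = 12, so x = 2.
Then 2E = 20 + 5·2 = 30, so E = 15, V = 2E/3 = 10, F = 5 + 2 = 7.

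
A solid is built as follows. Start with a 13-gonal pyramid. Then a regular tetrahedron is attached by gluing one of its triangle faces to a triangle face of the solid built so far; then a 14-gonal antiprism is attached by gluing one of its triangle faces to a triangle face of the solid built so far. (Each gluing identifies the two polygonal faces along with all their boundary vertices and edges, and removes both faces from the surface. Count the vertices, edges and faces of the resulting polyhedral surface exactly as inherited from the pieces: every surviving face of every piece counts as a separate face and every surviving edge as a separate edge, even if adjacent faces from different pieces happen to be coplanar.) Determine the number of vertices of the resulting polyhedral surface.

40

A 13-gonal pyramid: V=14, E=26, F=14.
Attach a regular tetrahedron (V=4, E=6, F=4) along a 3-gon: merge 3 vertices and 3 edges, delete both glued faces → V=15, E=29, F=16.
Attach a 14-gonal antiprism (V=28, E=56, F=30) along a 3-gon: merge 3 vertices and 3 edges, delete both glued faces → V=40, E=82, F=44.
Check: V − E + F = 40 − 82 + 44 = 2.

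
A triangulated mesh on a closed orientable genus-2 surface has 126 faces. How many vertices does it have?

χ = 2 − 2·2 = -2, and every face is a triangle so 3F = 2E.
E = 3·126/2 = 189. Then V = -2 + E − F = -2 + 189 − 126 = 61.

61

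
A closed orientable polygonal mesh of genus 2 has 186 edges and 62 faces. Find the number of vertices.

For a closed orientable surface of genus 2, χ = 2 − 2·2 = -2.
V = -2 + E − F = -2 + 186 − 62 = 122.

122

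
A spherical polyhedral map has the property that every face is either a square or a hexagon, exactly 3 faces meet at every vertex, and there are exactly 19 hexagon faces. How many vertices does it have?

46

Let x be the number of squares; then F = 19 + x.
Edge–face incidences: 2E = 6·19 + 4·x = 114 + 4x.
Every vertex has degree 3, so 3V = 2E.
Euler: V − E + F = 2 ⇒ (2E)/3 − E + (19 + x) = 2.
Multiply by 6: 2·(2E) − 3·(2E) + 6·(19 + x) = 12, i.e. 114 + 6x − (114 + 4x) = 12.
Collecting terms: 2x = 12, so x = 6.
Then 2E = 114 + 4·6 = 138, so E = 69, V = 2E/3 = 46, F = 19 + 6 = 25.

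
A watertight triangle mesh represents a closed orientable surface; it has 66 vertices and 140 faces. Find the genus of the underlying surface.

3

Every face is a triangle, so 2E = 3·140 = 420, giving E = 210.
χ = V − E + F = 66 − 210 + 140 = -4.
For a closed orientable surface χ = 2 − 2g, so g = (2 − (-4))/2 = 3.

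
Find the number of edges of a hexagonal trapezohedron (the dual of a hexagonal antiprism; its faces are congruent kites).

The n-trapezohedron (dual of the n-antiprism) has V = 2·6 + 2 = 14, E = 4·6 = 24, F = 2·6 = 12.

24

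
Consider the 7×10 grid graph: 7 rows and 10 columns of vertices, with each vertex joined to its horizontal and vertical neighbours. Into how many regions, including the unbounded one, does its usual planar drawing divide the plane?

55

The grid has V = 7·10 = 70 vertices and E = 7·9 + 10·6 = 123 edges.
F = 2 − V + E = 2 − 70 + 123 = 55.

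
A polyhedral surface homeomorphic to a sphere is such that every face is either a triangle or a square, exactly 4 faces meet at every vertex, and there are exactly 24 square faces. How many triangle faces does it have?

8

Let x be the number of triangles; then F = 24 + x.
Edge–face incidences: 2E = 4·24 + 3·x = 96 + 3x.
Every vertex has degree 4, so 4V = 2E.
Euler: V − E + F = 2 ⇒ (2E)/4 − E + (24 + x) = 2.
Multiply by 8: 2·(2E) − 4·(2E) + 8·(24 + x) = 16, i.e. 192 + 8x − 2·(96 + 3x) = 16.
Collecting terms: 2x = 16, so x = 8.
Then 2E = 96 + 3·8 = 120, so E = 60, V = 2E/4 = 30, F = 24 + 8 = 32.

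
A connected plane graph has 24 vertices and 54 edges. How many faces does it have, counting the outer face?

32

Euler's formula for a connected plane graph: V − E + F = 2, so F = 2 − 24 + 54 = 32.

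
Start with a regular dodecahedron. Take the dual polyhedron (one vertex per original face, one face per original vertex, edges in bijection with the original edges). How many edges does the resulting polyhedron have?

30

The base solid has V = 20, E = 30, F = 12.
The dual swaps V and F and preserves E: V′ = F = 12, E′ = E = 30, F′ = V = 20.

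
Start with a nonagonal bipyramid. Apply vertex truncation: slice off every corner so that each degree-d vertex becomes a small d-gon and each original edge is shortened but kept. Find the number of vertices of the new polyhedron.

54

The base solid has V = 11, E = 27, F = 18.
Truncation replaces each original edge-end by a new vertex, so V′ = 2E = 54.
Each original edge survives, and each old vertex of degree d contributes d new edges; summing degrees gives Σd = 2E, so E′ = E + 2E = 3E = 81.
Each original face survives and each original vertex becomes one new face: F′ = F + V = 29.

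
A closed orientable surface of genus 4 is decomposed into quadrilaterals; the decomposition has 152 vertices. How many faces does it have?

158

χ = 2 − 2·4 = -6, and every face is a square so 4F = 2E.
V − E + F = -6 with E = 4F/2 gives 152 − (4/2 − 1)·F = -6, so F = 158 and E = 316.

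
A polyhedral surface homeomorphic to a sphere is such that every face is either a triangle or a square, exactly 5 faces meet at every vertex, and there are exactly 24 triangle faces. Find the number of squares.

Let x be the number of squares; then F = 24 + x.
Edge–face incidences: 2E = 3·24 + 4·x = 72 + 4x.
Every vertex has degree 5, so 5V = 2E.
Euler: V − E + F = 2 ⇒ (2E)/5 − E + (24 + x) = 2.
Multiply by 10: 2·(2E) − 5·(2E) + 10·(24 + x) = 20, i.e. 240 + 10x − 3·(72 + 4x) = 20.
Collecting terms: −2x + 24 = 20, so −2x = −4, so x = 2.
Then 2E = 72 + 4·2 = 80, so E = 40, V = 2E/5 = 16, F = 24 + 2 = 26.

2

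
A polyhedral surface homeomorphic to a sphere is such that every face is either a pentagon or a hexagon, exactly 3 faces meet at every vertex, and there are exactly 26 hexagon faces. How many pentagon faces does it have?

12

Let x be the number of pentagons; then F = 26 + x.
Edge–face incidences: 2E = 6·26 + 5·x = 156 + 5x.
Every vertex has degree 3, so 3V = 2E.
Euler: V − E + F = 2 ⇒ (2E)/3 − E + (26 + x) = 2.
Multiply by 6: 2·(2E) − 3·(2E) + 6·(26 + x) = 12, i.e. 156 + 6x − (156 + 5x) = 12.
Collecting terms: x = 12.
Then 2E = 156 + 5·12 = 216, so E = 108, V = 2E/3 = 72, F = 26 + 12 = 38.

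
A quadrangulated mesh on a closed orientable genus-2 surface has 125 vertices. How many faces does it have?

χ = 2 − 2·2 = -2, and every face is a square so 4F = 2E.
V − E + F = -2 with E = 4F/2 gives 125 − (4/2 − 1)·F = -2, so F = 127 and E = 254.

127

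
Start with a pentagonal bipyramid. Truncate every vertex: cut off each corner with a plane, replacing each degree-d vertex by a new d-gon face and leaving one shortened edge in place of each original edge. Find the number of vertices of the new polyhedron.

30

The base solid has V = 7, E = 15, F = 10.
Truncation replaces each original edge-end by a new vertex, so V′ = 2E = 30.
Each original edge survives, and each old vertex of degree d contributes d new edges; summing degrees gives Σd = 2E, so E′ = E + 2E = 3E = 45.
Each original face survives and each original vertex becomes one new face: F′ = F + V = 17.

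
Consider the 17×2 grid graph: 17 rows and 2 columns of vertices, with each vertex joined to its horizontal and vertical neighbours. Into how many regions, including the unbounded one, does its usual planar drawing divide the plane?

The grid has V = 17·2 = 34 vertices and E = 17·1 + 2·16 = 49 edges.
F = 2 − V + E = 2 − 34 + 49 = 17.

17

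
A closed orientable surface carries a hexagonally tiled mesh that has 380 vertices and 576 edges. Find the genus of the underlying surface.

Every face is a hexagon and each edge borders two faces, so 6F = 2·576, giving F = 192.
χ = V − E + F = 380 − 576 + 192 = -4.
For a closed orientable surface χ = 2 − 2g, so g = (2 − (-4))/2 = 3.

3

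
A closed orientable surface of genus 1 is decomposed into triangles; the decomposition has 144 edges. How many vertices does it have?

48

χ = 2 − 2·1 = 0, and every face is a triangle so 3F = 2E.
F = 2E/3 = 96. Then V = 0 + E − F = 0 + 144 − 96 = 48.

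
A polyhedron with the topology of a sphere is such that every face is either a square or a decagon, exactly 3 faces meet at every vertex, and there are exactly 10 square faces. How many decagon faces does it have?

Let x be the number of decagons; then F = 10 + x.
Edge–face incidences: 2E = 4·10 + 10·x = 40 + 10x.
Every vertex has degree 3, so 3V = 2E.
Euler: V − E + F = 2 ⇒ (2E)/3 − E + (10 + x) = 2.
Multiply by 6: 2·(2E) − 3·(2E) + 6·(10 + x) = 12, i.e. 60 + 6x − (40 + 10x) = 12.
Collecting terms: −4x + 20 = 12, so −4x = −8, so x = 2.
Then 2E = 40 + 10·2 = 60, so E = 30, V = 2E/3 = 20, F = 10 + 2 = 12.

2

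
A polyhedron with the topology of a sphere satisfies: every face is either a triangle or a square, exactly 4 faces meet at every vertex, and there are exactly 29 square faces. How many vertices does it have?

35

Let x be the number of triangles; then F = 29 + x.
Edge–face incidences: 2E = 4·29 + 3·x = 116 + 3x.
Every vertex has degree 4, so 4V = 2E.
Euler: V − E + F = 2 ⇒ (2E)/4 − E + (29 + x) = 2.
Multiply by 8: 2·(2E) − 4·(2E) + 8·(29 + x) = 16, i.e. 232 + 8x − 2·(116 + 3x) = 16.
Collecting terms: 2x = 16, so x = 8.
Then 2E = 116 + 3·8 = 140, so E = 70, V = 2E/4 = 35, F = 29 + 8 = 37.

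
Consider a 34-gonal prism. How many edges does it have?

102

A prism on an n-gon has two n-gon bases and n rectangular sides: V = 2·34 = 68, E = 3·34 = 102, F = 34 + 2 = 36.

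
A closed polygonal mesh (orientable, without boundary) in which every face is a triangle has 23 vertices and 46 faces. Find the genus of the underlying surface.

Every face is a triangle, so 2E = 3·46 = 138, giving E = 69.
χ = V − E + F = 23 − 69 + 46 = 0.
For a closed orientable surface χ = 2 − 2g, so g = (2 − (0))/2 = 1.

1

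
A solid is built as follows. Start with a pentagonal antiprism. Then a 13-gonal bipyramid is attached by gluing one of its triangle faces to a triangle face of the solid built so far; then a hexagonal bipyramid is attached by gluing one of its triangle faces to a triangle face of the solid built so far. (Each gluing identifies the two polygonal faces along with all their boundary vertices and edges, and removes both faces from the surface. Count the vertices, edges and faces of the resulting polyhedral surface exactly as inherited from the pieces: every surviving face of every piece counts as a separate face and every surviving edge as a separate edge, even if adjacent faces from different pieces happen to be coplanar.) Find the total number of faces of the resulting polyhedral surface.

A pentagonal antiprism: V=10, E=20, F=12.
Attach a 13-gonal bipyramid (V=15, E=39, F=26) along a 3-gon: merge 3 vertices and 3 edges, delete both glued faces → V=22, E=56, F=36.
Attach a hexagonal bipyramid (V=8, E=18, F=12) along a 3-gon: merge 3 vertices and 3 edges, delete both glued faces → V=27, E=71, F=46.
Check: V − E + F = 27 − 71 + 46 = 2.

46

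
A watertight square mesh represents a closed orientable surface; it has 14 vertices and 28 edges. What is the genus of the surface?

Every face is a square and each edge borders two faces, so 4F = 2·28, giving F = 14.
χ = V − E + F = 14 − 28 + 14 = 0.
For a closed orientable surface χ = 2 − 2g, so g = (2 − (0))/2 = 1.

1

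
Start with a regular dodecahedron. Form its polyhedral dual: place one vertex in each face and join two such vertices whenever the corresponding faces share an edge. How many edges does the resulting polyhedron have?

30

The base solid has V = 20, E = 30, F = 12.
The dual swaps V and F and preserves E: V′ = F = 12, E′ = E = 30, F′ = V = 20.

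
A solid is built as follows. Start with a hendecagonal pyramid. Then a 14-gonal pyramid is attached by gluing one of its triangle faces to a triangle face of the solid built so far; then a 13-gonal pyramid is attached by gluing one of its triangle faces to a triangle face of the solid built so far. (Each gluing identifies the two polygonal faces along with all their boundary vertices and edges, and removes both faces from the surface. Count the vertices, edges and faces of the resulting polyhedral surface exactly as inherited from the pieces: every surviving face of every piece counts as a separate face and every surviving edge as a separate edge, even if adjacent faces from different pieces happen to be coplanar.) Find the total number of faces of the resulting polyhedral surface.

37

A hendecagonal pyramid: V=12, E=22, F=12.
Attach a 14-gonal pyramid (V=15, E=28, F=15) along a 3-gon: merge 3 vertices and 3 edges, delete both glued faces → V=24, E=47, F=25.
Attach a 13-gonal pyramid (V=14, E=26, F=14) along a 3-gon: merge 3 vertices and 3 edges, delete both glued faces → V=35, E=70, F=37.
Check: V − E + F = 35 − 70 + 37 = 2.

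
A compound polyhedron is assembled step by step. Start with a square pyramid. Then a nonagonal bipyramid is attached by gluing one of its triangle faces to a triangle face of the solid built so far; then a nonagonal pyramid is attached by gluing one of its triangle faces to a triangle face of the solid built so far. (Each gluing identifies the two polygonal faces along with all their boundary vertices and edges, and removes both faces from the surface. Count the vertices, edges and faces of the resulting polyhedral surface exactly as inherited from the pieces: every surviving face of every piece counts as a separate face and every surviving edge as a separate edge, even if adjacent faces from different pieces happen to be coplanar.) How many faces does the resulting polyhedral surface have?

29

A square pyramid: V=5, E=8, F=5.
Attach a nonagonal bipyramid (V=11, E=27, F=18) along a 3-gon: merge 3 vertices and 3 edges, delete both glued faces → V=13, E=32, F=21.
Attach a nonagonal pyramid (V=10, E=18, F=10) along a 3-gon: merge 3 vertices and 3 edges, delete both glued faces → V=20, E=47, F=29.
Check: V − E + F = 20 − 47 + 29 = 2.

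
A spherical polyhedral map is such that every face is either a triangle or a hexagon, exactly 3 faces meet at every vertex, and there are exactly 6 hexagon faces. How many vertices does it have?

Let x be the number of triangles; then F = 6 + x.
Edge–face incidences: 2E = 6·6 + 3·x = 36 + 3x.
Every vertex has degree 3, so 3V = 2E.
Euler: V − E + F = 2 ⇒ (2E)/3 − E + (6 + x) = 2.
Multiply by 6: 2·(2E) − 3·(2E) + 6·(6 + x) = 12, i.e. 36 + 6x − (36 + 3x) = 12.
Collecting terms: 3x = 12, so x = 4.
Then 2E = 36 + 3·4 = 48, so E = 24, V = 2E/3 = 16, F = 6 + 4 = 10.

16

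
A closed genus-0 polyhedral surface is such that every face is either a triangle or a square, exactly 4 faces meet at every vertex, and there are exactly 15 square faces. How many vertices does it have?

21

Let x be the number of triangles; then F = 15 + x.
Edge–face incidences: 2E = 4·15 + 3·x = 60 + 3x.
Every vertex has degree 4, so 4V = 2E.
Euler: V − E + F = 2 ⇒ (2E)/4 − E + (15 + x) = 2.
Multiply by 8: 2·(2E) − 4·(2E) + 8·(15 + x) = 16, i.e. 120 + 8x − 2·(60 + 3x) = 16.
Collecting terms: 2x = 16, so x = 8.
Then 2E = 60 + 3·8 = 84, so E = 42, V = 2E/4 = 21, F = 15 + 8 = 23.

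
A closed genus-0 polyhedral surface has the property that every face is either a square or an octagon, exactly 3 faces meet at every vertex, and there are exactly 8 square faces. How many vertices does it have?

16

Let x be the number of octagons; then F = 8 + x.
Edge–face incidences: 2E = 4·8 + 8·x = 32 + 8x.
Every vertex has degree 3, so 3V = 2E.
Euler: V − E + F = 2 ⇒ (2E)/3 − E + (8 + x) = 2.
Multiply by 6: 2·(2E) − 3·(2E) + 6·(8 + x) = 12, i.e. 48 + 6x − (32 + 8x) = 12.
Collecting terms: −2x + 16 = 12, so −2x = −4, so x = 2.
Then 2E = 32 + 8·2 = 48, so E = 24, V = 2E/3 = 16, F = 8 + 2 = 10.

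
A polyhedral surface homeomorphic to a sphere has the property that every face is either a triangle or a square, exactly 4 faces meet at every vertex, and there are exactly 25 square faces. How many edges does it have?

Let x be the number of triangles; then F = 25 + x.
Edge–face incidences: 2E = 4·25 + 3·x = 100 + 3x.
Every vertex has degree 4, so 4V = 2E.
Euler: V − E + F = 2 ⇒ (2E)/4 − E + (25 + x) = 2.
Multiply by 8: 2·(2E) − 4·(2E) + 8·(25 + x) = 16, i.e. 200 + 8x − 2·(100 + 3x) = 16.
Collecting terms: 2x = 16, so x = 8.
Then 2E = 100 + 3·8 = 124, so E = 62, V = 2E/4 = 31, F = 25 + 8 = 33.

62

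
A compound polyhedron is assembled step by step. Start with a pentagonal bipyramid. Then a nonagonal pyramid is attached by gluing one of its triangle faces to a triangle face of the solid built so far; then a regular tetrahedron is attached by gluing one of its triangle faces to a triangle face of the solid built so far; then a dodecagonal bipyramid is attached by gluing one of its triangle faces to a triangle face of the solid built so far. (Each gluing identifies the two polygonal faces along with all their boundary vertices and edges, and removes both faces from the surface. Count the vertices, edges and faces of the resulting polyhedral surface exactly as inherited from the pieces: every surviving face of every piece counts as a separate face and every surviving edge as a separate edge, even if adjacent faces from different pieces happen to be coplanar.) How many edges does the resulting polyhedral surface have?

66

A pentagonal bipyramid: V=7, E=15, F=10.
Attach a nonagonal pyramid (V=10, E=18, F=10) along a 3-gon: merge 3 vertices and 3 edges, delete both glued faces → V=14, E=30, F=18.
Attach a regular tetrahedron (V=4, E=6, F=4) along a 3-gon: merge 3 vertices and 3 edges, delete both glued faces → V=15, E=33, F=20.
Attach a dodecagonal bipyramid (V=14, E=36, F=24) along a 3-gon: merge 3 vertices and 3 edges, delete both glued faces → V=26, E=66, F=42.
Check: V − E + F = 26 − 66 + 42 = 2.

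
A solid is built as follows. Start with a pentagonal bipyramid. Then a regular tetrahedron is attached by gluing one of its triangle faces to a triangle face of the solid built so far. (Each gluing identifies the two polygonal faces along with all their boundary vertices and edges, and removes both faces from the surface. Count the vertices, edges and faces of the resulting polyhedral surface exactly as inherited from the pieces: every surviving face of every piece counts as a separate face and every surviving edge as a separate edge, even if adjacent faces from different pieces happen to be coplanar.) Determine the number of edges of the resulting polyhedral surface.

A pentagonal bipyramid: V=7, E=15, F=10.
Attach a regular tetrahedron (V=4, E=6, F=4) along a 3-gon: merge 3 vertices and 3 edges, delete both glued faces → V=8, E=18, F=12.
Check: V − E + F = 8 − 18 + 12 = 2.

18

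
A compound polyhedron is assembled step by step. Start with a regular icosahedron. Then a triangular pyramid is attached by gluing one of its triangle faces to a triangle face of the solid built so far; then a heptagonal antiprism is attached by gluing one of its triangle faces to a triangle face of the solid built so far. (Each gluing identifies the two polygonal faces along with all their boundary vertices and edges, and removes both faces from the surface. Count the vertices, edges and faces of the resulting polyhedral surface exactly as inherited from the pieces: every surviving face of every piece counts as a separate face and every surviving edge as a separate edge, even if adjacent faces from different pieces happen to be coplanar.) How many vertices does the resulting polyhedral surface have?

24

A regular icosahedron: V=12, E=30, F=20.
Attach a triangular pyramid (V=4, E=6, F=4) along a 3-gon: merge 3 vertices and 3 edges, delete both glued faces → V=13, E=33, F=22.
Attach a heptagonal antiprism (V=14, E=28, F=16) along a 3-gon: merge 3 vertices and 3 edges, delete both glued faces → V=24, E=58, F=36.
Check: V − E + F = 24 − 58 + 36 = 2.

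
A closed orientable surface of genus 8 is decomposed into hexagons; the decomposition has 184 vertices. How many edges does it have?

297

χ = 2 − 2·8 = -14, and every face is a hexagon so 6F = 2E.
V − E + F = -14 with E = 6F/2 gives 184 − (6/2 − 1)·F = -14, so F = 99 and E = 297.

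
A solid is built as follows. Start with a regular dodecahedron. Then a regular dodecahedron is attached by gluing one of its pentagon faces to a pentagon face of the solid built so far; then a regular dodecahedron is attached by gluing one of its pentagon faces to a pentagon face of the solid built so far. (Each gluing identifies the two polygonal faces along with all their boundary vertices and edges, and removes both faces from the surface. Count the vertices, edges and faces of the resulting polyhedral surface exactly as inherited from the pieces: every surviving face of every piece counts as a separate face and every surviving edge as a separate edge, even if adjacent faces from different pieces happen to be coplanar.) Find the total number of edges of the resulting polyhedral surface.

A regular dodecahedron: V=20, E=30, F=12.
Attach a regular dodecahedron (V=20, E=30, F=12) along a 5-gon: merge 5 vertices and 5 edges, delete both glued faces → V=35, E=55, F=22.
Attach a regular dodecahedron (V=20, E=30, F=12) along a 5-gon: merge 5 vertices and 5 edges, delete both glued faces → V=50, E=80, F=32.
Check: V − E + F = 50 − 80 + 32 = 2.

80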